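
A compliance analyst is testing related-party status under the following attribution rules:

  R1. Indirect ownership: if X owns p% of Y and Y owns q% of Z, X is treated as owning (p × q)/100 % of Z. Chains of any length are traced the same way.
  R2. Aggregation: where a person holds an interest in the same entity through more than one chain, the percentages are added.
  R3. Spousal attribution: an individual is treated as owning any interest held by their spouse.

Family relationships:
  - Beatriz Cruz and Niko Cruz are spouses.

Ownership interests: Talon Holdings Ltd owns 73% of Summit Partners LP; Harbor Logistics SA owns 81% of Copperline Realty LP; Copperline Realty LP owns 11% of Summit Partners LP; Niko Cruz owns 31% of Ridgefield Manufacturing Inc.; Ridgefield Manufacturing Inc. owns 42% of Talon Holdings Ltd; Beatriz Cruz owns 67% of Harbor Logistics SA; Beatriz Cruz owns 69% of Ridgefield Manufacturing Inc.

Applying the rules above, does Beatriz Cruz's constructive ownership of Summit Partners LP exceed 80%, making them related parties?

No

By spousal attribution (R3), Beatriz Cruz is treated as also owning Niko Cruz's interest in Ridgefield Manufacturing Inc, giving 69% + 31% = 100%.
Chain via Harbor Logistics SA → Copperline Realty LP (R1): 67% × 81% × 11% = 5.9697% of Summit Partners LP.
Chain via Ridgefield Manufacturing Inc. → Talon Holdings Ltd (R1): 100% × 42% × 73% = 30.66% of Summit Partners LP.
Aggregating (R2): 5.9697% + 30.66% = 36.6297%.
36.6297% does not exceed the 80% threshold, so Beatriz is not a related party to Summit Partners LP.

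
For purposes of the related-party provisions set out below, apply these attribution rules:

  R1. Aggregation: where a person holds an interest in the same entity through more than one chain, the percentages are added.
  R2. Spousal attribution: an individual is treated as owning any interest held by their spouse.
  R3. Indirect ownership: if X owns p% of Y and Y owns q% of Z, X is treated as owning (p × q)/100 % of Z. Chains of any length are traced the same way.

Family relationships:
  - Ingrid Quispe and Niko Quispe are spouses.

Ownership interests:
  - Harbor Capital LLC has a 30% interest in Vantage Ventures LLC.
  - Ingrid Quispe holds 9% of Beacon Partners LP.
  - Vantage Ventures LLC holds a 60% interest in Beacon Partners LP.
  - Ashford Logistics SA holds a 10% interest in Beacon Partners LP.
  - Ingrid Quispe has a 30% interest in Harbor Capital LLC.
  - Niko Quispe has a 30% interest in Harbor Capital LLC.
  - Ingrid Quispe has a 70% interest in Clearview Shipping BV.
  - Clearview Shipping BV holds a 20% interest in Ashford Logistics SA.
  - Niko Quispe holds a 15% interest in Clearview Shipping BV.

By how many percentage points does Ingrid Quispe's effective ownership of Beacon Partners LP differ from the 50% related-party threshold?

By spousal attribution (R2), Ingrid Quispe is treated as also owning Niko Quispe's interest in Harbor Capital LLC, giving 30% + 30% = 60%.
By spousal attribution (R2), Ingrid Quispe is treated as also owning Niko Quispe's interest in Clearview Shipping BV, giving 70% + 15% = 85%.
Chain via Harbor Capital LLC → Vantage Ventures LLC (R3): 60% × 30% × 60% = 10.8% of Beacon Partners LP.
Chain via Clearview Shipping BV → Ashford Logistics SA (R3): 85% × 20% × 10% = 1.7% of Beacon Partners LP.
Direct interest in Beacon Partners LP: 9%.
Aggregating (R1): 10.8% + 1.7% + 9% = 21.5%.
21.5% falls short of the 50% threshold by 28.5 percentage points.

28.5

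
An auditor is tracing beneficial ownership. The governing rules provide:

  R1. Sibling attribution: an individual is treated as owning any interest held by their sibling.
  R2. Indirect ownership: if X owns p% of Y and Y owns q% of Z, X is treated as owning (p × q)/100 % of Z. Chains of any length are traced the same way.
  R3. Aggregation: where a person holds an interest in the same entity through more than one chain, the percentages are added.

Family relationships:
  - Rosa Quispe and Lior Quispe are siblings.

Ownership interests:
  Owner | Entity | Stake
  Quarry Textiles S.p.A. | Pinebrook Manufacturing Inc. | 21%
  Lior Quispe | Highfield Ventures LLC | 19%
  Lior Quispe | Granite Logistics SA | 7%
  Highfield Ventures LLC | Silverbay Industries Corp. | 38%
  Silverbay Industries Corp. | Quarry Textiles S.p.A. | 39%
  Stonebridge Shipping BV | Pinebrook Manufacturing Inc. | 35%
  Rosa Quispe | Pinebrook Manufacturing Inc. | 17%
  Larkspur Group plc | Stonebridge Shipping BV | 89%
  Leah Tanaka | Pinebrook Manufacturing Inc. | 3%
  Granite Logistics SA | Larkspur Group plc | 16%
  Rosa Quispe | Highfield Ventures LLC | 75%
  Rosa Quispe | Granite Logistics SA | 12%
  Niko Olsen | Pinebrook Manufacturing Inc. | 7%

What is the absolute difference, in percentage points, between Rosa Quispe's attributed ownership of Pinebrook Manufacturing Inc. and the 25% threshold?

By sibling attribution (R1), Rosa Quispe is treated as also owning Lior Quispe's interest in Highfield Ventures LLC, giving 75% + 19% = 94%.
By sibling attribution (R1), Rosa Quispe is treated as also owning Lior Quispe's interest in Granite Logistics SA, giving 12% + 7% = 19%.
Chain via Highfield Ventures LLC → Silverbay Industries Corp. → Quarry Textiles S.p.A. (R2): 94% × 38% × 39% × 21% = 2.925468% of Pinebrook Manufacturing Inc.
Chain via Granite Logistics SA → Larkspur Group plc → Stonebridge Shipping BV (R2): 19% × 16% × 89% × 35% = 0.94696% of Pinebrook Manufacturing Inc.
Direct interest in Pinebrook Manufacturing Inc: 17%.
Aggregating (R3): 2.925468% + 0.94696% + 17% = 20.872428%.
20.872428% falls short of the 25% threshold by 4.127572 percentage points.

4.127572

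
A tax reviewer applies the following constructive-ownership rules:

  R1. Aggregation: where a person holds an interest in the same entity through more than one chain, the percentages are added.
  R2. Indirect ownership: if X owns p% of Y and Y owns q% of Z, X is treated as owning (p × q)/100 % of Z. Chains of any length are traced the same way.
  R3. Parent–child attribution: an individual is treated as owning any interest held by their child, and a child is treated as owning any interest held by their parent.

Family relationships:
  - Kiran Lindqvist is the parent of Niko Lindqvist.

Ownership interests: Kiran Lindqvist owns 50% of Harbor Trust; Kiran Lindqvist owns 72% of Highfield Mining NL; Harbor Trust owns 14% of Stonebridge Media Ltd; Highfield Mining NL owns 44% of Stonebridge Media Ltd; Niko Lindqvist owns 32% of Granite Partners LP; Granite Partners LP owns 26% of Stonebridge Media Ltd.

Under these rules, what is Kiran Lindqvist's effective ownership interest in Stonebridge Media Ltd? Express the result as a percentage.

47%

By parent–child attribution (R3), Kiran Lindqvist is treated as owning Niko Lindqvist's 32% interest in Granite Partners LP.
Chain via Highfield Mining NL (R2): 72% × 44% = 31.68% of Stonebridge Media Ltd.
Chain via Harbor Trust (R2): 50% × 14% = 7% of Stonebridge Media Ltd.
Chain via Granite Partners LP (R2): 32% × 26% = 8.32% of Stonebridge Media Ltd.
Aggregating (R1): 31.68% + 7% + 8.32% = 47%.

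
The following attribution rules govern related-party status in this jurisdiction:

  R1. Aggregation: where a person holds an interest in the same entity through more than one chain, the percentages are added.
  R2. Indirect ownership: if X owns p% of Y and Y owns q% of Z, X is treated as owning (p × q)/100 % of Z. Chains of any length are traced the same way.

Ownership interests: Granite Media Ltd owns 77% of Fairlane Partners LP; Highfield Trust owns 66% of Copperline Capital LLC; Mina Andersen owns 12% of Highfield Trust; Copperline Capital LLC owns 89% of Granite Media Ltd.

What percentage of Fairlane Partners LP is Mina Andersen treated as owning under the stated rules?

Chain via Highfield Trust → Copperline Capital LLC → Granite Media Ltd (R2): 12% × 66% × 89% × 77% = 5.427576% of Fairlane Partners LP.

5.427576%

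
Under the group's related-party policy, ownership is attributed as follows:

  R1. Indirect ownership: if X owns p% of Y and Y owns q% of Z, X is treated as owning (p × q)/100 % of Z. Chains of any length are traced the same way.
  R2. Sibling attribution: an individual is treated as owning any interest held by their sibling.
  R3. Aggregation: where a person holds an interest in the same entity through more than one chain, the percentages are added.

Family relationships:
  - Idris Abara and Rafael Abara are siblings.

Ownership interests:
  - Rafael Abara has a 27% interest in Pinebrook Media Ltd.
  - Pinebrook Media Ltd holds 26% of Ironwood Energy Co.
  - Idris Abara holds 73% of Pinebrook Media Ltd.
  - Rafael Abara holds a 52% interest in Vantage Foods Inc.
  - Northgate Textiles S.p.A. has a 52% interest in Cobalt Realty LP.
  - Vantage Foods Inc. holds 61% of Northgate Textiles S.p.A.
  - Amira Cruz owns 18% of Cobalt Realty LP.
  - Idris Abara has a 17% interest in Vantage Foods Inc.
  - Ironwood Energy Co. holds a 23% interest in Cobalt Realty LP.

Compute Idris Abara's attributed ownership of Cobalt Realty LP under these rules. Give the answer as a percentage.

27.8668%

By sibling attribution (R2), Idris Abara is treated as also owning Rafael Abara's interest in Pinebrook Media Ltd, giving 73% + 27% = 100%.
By sibling attribution (R2), Idris Abara is treated as also owning Rafael Abara's interest in Vantage Foods Inc, giving 17% + 52% = 69%.
Chain via Pinebrook Media Ltd → Ironwood Energy Co. (R1): 100% × 26% × 23% = 5.98% of Cobalt Realty LP.
Chain via Vantage Foods Inc. → Northgate Textiles S.p.A. (R1): 69% × 61% × 52% = 21.8868% of Cobalt Realty LP.
Aggregating (R3): 5.98% + 21.8868% = 27.8668%.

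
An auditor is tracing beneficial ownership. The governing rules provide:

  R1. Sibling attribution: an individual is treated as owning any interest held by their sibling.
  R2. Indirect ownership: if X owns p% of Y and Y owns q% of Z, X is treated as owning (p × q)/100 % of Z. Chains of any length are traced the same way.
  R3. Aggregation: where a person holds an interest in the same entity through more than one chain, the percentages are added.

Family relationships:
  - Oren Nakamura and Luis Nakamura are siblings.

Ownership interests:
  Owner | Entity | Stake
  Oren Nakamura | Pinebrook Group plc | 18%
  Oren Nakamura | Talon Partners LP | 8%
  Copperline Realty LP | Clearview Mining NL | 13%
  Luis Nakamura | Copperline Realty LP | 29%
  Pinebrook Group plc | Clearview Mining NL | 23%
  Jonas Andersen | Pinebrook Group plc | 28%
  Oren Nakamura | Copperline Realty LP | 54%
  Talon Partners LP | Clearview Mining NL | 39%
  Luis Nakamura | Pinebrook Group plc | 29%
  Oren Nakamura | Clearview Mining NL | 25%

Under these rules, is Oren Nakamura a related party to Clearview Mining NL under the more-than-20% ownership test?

Yes

By sibling attribution (R1), Oren Nakamura is treated as also owning Luis Nakamura's interest in Copperline Realty LP, giving 54% + 29% = 83%.
By sibling attribution (R1), Oren Nakamura is treated as also owning Luis Nakamura's interest in Pinebrook Group plc, giving 18% + 29% = 47%.
Chain via Copperline Realty LP (R2): 83% × 13% = 10.79% of Clearview Mining NL.
Chain via Talon Partners LP (R2): 8% × 39% = 3.12% of Clearview Mining NL.
Chain via Pinebrook Group plc (R2): 47% × 23% = 10.81% of Clearview Mining NL.
Direct interest in Clearview Mining NL: 25%.
Aggregating (R3): 10.79% + 3.12% + 10.81% + 25% = 49.72%.
49.72% exceeds the 20% threshold, so Oren is a related party to Clearview Mining NL.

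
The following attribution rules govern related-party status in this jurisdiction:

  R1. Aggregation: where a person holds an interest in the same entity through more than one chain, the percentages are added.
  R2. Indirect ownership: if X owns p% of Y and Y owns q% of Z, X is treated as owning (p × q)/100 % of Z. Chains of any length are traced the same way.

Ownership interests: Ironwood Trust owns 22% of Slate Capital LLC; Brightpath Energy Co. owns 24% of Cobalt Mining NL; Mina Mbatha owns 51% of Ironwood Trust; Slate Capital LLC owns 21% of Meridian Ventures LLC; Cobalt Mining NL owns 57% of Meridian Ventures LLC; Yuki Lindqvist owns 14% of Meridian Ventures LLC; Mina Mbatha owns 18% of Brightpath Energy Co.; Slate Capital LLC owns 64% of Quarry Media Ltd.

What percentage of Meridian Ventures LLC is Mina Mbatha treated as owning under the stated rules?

4.8186%

Chain via Brightpath Energy Co. → Cobalt Mining NL (R2): 18% × 24% × 57% = 2.4624% of Meridian Ventures LLC.
Chain via Ironwood Trust → Slate Capital LLC (R2): 51% × 22% × 21% = 2.3562% of Meridian Ventures LLC.
Aggregating (R1): 2.4624% + 2.3562% = 4.8186%.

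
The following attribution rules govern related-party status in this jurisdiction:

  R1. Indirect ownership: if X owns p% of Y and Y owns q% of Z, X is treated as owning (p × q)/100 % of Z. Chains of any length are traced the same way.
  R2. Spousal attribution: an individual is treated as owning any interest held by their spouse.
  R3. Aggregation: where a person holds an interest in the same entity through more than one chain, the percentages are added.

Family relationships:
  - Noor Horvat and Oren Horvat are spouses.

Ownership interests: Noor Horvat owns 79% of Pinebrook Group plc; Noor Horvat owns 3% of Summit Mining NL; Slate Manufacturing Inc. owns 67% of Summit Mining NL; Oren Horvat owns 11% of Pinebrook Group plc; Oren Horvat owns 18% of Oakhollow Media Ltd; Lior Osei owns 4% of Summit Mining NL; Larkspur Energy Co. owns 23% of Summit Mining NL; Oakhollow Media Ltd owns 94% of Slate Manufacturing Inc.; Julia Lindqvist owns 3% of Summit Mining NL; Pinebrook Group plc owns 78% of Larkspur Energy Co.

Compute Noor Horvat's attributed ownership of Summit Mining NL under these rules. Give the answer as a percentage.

By spousal attribution (R2), Noor Horvat is treated as also owning Oren Horvat's interest in Pinebrook Group plc, giving 79% + 11% = 90%.
By spousal attribution (R2), Noor Horvat is treated as owning Oren Horvat's 18% interest in Oakhollow Media Ltd.
Chain via Pinebrook Group plc → Larkspur Energy Co. (R1): 90% × 78% × 23% = 16.146% of Summit Mining NL.
Direct interest in Summit Mining NL: 3%.
Chain via Oakhollow Media Ltd → Slate Manufacturing Inc. (R1): 18% × 94% × 67% = 11.3364% of Summit Mining NL.
Aggregating (R3): 16.146% + 3% + 11.3364% = 30.4824%.

30.4824%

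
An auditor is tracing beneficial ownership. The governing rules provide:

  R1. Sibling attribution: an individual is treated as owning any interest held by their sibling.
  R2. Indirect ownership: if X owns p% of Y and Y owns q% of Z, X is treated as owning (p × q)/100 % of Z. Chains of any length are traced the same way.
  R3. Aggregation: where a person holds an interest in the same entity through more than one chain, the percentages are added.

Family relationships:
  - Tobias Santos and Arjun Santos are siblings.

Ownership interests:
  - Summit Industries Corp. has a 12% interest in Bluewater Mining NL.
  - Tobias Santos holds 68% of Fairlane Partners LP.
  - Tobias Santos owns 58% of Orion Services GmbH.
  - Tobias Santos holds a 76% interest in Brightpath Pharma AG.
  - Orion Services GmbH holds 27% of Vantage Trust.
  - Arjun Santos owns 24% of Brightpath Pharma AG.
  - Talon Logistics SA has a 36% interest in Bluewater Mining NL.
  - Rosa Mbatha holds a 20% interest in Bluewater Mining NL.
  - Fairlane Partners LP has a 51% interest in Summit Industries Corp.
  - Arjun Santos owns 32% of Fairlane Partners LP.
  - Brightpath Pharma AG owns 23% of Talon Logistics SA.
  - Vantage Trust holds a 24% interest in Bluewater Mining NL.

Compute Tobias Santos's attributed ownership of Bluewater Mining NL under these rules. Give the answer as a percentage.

18.1584%

By sibling attribution (R1), Tobias Santos is treated as also owning Arjun Santos's interest in Brightpath Pharma AG, giving 76% + 24% = 100%.
By sibling attribution (R1), Tobias Santos is treated as also owning Arjun Santos's interest in Fairlane Partners LP, giving 68% + 32% = 100%.
Chain via Orion Services GmbH → Vantage Trust (R2): 58% × 27% × 24% = 3.7584% of Bluewater Mining NL.
Chain via Brightpath Pharma AG → Talon Logistics SA (R2): 100% × 23% × 36% = 8.28% of Bluewater Mining NL.
Chain via Fairlane Partners LP → Summit Industries Corp. (R2): 100% × 51% × 12% = 6.12% of Bluewater Mining NL.
Aggregating (R3): 3.7584% + 8.28% + 6.12% = 18.1584%.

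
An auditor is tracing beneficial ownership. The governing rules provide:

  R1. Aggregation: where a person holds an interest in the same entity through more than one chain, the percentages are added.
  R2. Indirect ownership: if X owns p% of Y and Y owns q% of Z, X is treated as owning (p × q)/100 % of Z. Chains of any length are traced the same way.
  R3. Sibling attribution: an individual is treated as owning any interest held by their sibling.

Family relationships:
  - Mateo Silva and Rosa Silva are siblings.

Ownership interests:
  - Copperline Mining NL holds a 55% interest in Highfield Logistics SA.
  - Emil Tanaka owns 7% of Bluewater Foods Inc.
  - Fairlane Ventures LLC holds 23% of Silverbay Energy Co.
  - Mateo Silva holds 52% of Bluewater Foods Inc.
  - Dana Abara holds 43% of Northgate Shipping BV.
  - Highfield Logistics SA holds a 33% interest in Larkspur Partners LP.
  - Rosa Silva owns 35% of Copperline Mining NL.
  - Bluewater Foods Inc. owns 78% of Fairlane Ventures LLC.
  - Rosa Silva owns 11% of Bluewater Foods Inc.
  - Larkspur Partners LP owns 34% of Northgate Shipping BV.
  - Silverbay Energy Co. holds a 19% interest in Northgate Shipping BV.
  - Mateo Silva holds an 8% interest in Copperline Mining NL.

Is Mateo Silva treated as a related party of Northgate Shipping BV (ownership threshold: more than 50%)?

By sibling attribution (R3), Mateo Silva is treated as also owning Rosa Silva's interest in Copperline Mining NL, giving 8% + 35% = 43%.
By sibling attribution (R3), Mateo Silva is treated as also owning Rosa Silva's interest in Bluewater Foods Inc, giving 52% + 11% = 63%.
Chain via Copperline Mining NL → Highfield Logistics SA → Larkspur Partners LP (R2): 43% × 55% × 33% × 34% = 2.65353% of Northgate Shipping BV.
Chain via Bluewater Foods Inc. → Fairlane Ventures LLC → Silverbay Energy Co. (R2): 63% × 78% × 23% × 19% = 2.147418% of Northgate Shipping BV.
Aggregating (R1): 2.65353% + 2.147418% = 4.800948%.
4.800948% does not exceed the 50% threshold, so Mateo is not a related party to Northgate Shipping BV.

No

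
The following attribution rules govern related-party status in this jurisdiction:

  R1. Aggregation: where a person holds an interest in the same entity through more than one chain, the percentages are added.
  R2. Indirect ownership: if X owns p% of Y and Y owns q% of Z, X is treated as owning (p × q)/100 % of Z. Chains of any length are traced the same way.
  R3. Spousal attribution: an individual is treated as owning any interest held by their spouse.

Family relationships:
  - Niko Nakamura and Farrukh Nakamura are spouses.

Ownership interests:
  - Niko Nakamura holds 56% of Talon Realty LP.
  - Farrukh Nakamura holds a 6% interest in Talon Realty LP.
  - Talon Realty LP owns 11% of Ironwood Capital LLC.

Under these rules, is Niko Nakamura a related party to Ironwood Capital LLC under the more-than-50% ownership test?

By spousal attribution (R3), Niko Nakamura is treated as also owning Farrukh Nakamura's interest in Talon Realty LP, giving 56% + 6% = 62%.
Chain via Talon Realty LP (R2): 62% × 11% = 6.82% of Ironwood Capital LLC.
6.82% does not exceed the 50% threshold, so Niko is not a related party to Ironwood Capital LLC.

No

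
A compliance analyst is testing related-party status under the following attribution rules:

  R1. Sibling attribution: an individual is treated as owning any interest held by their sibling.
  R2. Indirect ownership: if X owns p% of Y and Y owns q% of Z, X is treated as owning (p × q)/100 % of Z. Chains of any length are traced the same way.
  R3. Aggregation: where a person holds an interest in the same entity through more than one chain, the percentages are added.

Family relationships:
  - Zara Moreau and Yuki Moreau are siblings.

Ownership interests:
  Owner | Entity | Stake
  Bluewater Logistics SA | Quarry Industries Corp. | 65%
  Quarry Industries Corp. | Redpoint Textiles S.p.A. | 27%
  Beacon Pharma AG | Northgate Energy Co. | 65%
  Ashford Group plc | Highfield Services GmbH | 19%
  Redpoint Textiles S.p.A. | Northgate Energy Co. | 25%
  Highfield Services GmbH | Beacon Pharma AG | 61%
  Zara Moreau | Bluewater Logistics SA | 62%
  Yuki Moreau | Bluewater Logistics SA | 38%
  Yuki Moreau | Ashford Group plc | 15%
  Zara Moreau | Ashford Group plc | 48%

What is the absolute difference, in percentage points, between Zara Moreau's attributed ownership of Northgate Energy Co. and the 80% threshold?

By sibling attribution (R1), Zara Moreau is treated as also owning Yuki Moreau's interest in Bluewater Logistics SA, giving 62% + 38% = 100%.
By sibling attribution (R1), Zara Moreau is treated as also owning Yuki Moreau's interest in Ashford Group plc, giving 48% + 15% = 63%.
Chain via Bluewater Logistics SA → Quarry Industries Corp. → Redpoint Textiles S.p.A. (R2): 100% × 65% × 27% × 25% = 4.3875% of Northgate Energy Co.
Chain via Ashford Group plc → Highfield Services GmbH → Beacon Pharma AG (R2): 63% × 19% × 61% × 65% = 4.746105% of Northgate Energy Co.
Aggregating (R3): 4.3875% + 4.746105% = 9.133605%.
9.133605% falls short of the 80% threshold by 70.866395 percentage points.

70.866395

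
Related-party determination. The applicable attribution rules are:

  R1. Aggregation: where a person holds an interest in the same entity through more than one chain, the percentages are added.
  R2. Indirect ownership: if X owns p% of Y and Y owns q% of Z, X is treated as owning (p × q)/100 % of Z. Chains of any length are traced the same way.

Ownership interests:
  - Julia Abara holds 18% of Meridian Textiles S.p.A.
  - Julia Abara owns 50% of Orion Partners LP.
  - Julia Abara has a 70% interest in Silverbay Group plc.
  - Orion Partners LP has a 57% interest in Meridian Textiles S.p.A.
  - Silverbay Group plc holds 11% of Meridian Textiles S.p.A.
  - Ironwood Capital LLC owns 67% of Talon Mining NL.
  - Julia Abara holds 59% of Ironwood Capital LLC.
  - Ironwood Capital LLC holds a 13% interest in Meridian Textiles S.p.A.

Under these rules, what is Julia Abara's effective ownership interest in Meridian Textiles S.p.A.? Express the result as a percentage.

Chain via Ironwood Capital LLC (R2): 59% × 13% = 7.67% of Meridian Textiles S.p.A.
Chain via Silverbay Group plc (R2): 70% × 11% = 7.7% of Meridian Textiles S.p.A.
Chain via Orion Partners LP (R2): 50% × 57% = 28.5% of Meridian Textiles S.p.A.
Direct interest in Meridian Textiles S.p.A: 18%.
Aggregating (R1): 7.67% + 7.7% + 28.5% + 18% = 61.87%.

61.87%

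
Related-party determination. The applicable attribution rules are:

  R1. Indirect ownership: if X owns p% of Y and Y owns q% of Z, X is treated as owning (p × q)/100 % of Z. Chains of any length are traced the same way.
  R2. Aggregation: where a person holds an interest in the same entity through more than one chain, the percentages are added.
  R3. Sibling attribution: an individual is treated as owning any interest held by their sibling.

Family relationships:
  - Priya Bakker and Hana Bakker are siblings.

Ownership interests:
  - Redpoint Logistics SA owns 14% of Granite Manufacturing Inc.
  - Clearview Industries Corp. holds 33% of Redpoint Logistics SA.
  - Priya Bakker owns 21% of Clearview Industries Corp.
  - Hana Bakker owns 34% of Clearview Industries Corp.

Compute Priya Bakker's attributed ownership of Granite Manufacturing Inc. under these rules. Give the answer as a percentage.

By sibling attribution (R3), Priya Bakker is treated as also owning Hana Bakker's interest in Clearview Industries Corp, giving 21% + 34% = 55%.
Chain via Clearview Industries Corp. → Redpoint Logistics SA (R1): 55% × 33% × 14% = 2.541% of Granite Manufacturing Inc.

2.541%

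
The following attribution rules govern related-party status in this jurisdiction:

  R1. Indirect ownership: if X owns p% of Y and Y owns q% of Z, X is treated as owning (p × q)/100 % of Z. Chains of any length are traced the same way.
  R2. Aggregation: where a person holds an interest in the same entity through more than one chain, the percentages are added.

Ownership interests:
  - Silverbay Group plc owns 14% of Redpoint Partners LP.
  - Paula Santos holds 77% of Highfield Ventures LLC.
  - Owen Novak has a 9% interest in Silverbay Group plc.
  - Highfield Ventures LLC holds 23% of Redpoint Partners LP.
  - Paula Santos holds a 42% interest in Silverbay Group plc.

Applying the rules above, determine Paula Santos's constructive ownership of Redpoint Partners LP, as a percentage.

Chain via Highfield Ventures LLC (R1): 77% × 23% = 17.71% of Redpoint Partners LP.
Chain via Silverbay Group plc (R1): 42% × 14% = 5.88% of Redpoint Partners LP.
Aggregating (R2): 17.71% + 5.88% = 23.59%.

23.59%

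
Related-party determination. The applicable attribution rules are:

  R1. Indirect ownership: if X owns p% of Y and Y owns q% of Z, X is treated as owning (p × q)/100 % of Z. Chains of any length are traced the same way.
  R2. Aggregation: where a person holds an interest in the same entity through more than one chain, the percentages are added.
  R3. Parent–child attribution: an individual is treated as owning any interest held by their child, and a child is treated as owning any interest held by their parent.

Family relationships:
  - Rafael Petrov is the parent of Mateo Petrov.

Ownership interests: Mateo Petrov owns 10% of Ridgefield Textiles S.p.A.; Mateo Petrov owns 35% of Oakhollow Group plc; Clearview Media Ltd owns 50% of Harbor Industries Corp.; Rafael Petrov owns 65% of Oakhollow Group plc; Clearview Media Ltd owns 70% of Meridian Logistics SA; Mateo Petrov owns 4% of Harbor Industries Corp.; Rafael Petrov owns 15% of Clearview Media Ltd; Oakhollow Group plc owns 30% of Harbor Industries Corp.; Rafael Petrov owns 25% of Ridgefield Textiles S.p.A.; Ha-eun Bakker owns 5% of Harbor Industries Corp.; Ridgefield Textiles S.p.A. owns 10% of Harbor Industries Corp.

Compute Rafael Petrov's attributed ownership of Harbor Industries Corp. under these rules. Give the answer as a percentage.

By parent–child attribution (R3), Rafael Petrov is treated as also owning Mateo Petrov's interest in Ridgefield Textiles S.p.A, giving 25% + 10% = 35%.
By parent–child attribution (R3), Rafael Petrov is treated as also owning Mateo Petrov's interest in Oakhollow Group plc, giving 65% + 35% = 100%.
By parent–child attribution (R3), Rafael Petrov is treated as owning Mateo Petrov's 4% interest in Harbor Industries Corp.
Chain via Ridgefield Textiles S.p.A. (R1): 35% × 10% = 3.5% of Harbor Industries Corp.
Chain via Oakhollow Group plc (R1): 100% × 30% = 30% of Harbor Industries Corp.
Chain via Clearview Media Ltd (R1): 15% × 50% = 7.5% of Harbor Industries Corp.
Direct interest in Harbor Industries Corp: 4%.
Aggregating (R2): 3.5% + 30% + 7.5% + 4% = 45%.

45%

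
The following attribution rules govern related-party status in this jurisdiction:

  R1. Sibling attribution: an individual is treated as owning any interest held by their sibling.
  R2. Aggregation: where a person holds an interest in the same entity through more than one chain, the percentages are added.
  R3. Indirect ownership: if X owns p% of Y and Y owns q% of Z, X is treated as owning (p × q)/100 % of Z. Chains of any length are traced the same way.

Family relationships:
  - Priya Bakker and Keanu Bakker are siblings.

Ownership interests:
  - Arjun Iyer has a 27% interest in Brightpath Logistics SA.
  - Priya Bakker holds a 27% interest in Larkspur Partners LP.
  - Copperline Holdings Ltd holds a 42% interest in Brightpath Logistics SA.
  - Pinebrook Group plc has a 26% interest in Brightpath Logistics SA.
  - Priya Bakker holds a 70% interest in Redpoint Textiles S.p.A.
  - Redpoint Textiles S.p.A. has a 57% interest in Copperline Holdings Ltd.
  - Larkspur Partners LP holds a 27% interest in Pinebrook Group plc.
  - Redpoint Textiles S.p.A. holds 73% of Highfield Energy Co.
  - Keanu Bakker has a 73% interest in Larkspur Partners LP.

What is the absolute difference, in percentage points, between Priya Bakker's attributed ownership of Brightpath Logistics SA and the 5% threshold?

By sibling attribution (R1), Priya Bakker is treated as also owning Keanu Bakker's interest in Larkspur Partners LP, giving 27% + 73% = 100%.
Chain via Larkspur Partners LP → Pinebrook Group plc (R3): 100% × 27% × 26% = 7.02% of Brightpath Logistics SA.
Chain via Redpoint Textiles S.p.A. → Copperline Holdings Ltd (R3): 70% × 57% × 42% = 16.758% of Brightpath Logistics SA.
Aggregating (R2): 7.02% + 16.758% = 23.778%.
23.778% exceeds the 5% threshold by 18.778 percentage points.

18.778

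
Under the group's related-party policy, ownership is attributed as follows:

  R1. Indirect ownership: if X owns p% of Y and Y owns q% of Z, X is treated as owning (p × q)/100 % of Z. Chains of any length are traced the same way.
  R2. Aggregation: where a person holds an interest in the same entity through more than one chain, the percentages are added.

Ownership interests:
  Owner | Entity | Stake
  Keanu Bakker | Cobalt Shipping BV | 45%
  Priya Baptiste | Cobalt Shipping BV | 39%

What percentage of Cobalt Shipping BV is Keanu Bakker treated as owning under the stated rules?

45%

Direct interest in Cobalt Shipping BV: 45%.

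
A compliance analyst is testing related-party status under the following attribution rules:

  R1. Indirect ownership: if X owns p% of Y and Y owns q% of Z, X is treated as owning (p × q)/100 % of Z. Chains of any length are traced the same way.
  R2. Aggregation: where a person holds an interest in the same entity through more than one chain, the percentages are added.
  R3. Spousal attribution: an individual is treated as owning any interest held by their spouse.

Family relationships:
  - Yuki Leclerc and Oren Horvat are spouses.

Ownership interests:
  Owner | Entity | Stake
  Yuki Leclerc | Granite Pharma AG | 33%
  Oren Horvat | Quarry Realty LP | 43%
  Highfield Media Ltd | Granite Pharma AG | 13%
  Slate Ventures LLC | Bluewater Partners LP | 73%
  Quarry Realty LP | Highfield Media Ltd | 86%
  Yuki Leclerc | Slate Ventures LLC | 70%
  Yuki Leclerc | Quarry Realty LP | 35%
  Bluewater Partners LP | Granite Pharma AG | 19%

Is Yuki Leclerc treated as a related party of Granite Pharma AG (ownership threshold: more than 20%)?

By spousal attribution (R3), Yuki Leclerc is treated as also owning Oren Horvat's interest in Quarry Realty LP, giving 35% + 43% = 78%.
Chain via Slate Ventures LLC → Bluewater Partners LP (R1): 70% × 73% × 19% = 9.709% of Granite Pharma AG.
Chain via Quarry Realty LP → Highfield Media Ltd (R1): 78% × 86% × 13% = 8.7204% of Granite Pharma AG.
Direct interest in Granite Pharma AG: 33%.
Aggregating (R2): 9.709% + 8.7204% + 33% = 51.4294%.
51.4294% exceeds the 20% threshold, so Yuki is a related party to Granite Pharma AG.

Yes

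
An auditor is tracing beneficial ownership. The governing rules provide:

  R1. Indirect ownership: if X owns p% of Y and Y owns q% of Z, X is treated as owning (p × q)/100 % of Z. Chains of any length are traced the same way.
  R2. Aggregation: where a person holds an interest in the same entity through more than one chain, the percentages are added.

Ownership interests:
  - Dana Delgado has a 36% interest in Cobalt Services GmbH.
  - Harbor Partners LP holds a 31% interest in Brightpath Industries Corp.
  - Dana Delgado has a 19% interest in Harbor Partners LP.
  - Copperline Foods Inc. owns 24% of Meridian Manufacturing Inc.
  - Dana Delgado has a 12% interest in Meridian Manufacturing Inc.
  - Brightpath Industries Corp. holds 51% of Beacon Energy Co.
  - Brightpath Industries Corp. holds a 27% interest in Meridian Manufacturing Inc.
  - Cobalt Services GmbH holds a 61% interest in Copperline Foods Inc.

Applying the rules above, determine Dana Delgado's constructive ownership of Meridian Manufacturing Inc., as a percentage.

Chain via Cobalt Services GmbH → Copperline Foods Inc. (R1): 36% × 61% × 24% = 5.2704% of Meridian Manufacturing Inc.
Chain via Harbor Partners LP → Brightpath Industries Corp. (R1): 19% × 31% × 27% = 1.5903% of Meridian Manufacturing Inc.
Direct interest in Meridian Manufacturing Inc: 12%.
Aggregating (R2): 5.2704% + 1.5903% + 12% = 18.8607%.

18.8607%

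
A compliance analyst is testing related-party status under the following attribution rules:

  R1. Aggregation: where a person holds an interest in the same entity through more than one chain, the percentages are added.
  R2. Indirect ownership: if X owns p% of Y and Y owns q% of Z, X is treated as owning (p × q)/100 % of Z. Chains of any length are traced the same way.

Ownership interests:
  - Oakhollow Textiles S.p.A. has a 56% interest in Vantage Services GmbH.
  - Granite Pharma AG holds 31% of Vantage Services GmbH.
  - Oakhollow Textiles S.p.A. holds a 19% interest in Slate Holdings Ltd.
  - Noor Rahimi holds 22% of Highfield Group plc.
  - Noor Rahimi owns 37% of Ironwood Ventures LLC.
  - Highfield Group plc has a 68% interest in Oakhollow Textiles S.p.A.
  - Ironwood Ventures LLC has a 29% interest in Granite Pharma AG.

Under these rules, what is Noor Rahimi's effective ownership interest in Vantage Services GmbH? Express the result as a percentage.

Chain via Highfield Group plc → Oakhollow Textiles S.p.A. (R2): 22% × 68% × 56% = 8.3776% of Vantage Services GmbH.
Chain via Ironwood Ventures LLC → Granite Pharma AG (R2): 37% × 29% × 31% = 3.3263% of Vantage Services GmbH.
Aggregating (R1): 8.3776% + 3.3263% = 11.7039%.

11.7039%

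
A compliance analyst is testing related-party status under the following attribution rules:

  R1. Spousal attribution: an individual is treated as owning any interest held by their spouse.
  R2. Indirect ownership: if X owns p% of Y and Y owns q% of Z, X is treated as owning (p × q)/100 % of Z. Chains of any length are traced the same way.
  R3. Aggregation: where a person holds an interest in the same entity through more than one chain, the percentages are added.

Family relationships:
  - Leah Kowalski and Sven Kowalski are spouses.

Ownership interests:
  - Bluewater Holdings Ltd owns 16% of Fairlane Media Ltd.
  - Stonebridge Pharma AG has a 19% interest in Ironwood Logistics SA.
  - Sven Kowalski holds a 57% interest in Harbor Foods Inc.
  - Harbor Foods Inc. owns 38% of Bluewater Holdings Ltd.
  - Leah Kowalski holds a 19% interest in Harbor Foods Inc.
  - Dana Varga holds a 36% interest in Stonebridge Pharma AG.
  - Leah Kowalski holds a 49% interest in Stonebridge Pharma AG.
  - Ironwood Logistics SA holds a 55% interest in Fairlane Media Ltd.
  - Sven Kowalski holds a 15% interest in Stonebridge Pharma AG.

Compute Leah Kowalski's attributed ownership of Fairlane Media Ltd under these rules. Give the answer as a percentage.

11.3088%

By spousal attribution (R1), Leah Kowalski is treated as also owning Sven Kowalski's interest in Harbor Foods Inc, giving 19% + 57% = 76%.
By spousal attribution (R1), Leah Kowalski is treated as also owning Sven Kowalski's interest in Stonebridge Pharma AG, giving 49% + 15% = 64%.
Chain via Harbor Foods Inc. → Bluewater Holdings Ltd (R2): 76% × 38% × 16% = 4.6208% of Fairlane Media Ltd.
Chain via Stonebridge Pharma AG → Ironwood Logistics SA (R2): 64% × 19% × 55% = 6.688% of Fairlane Media Ltd.
Aggregating (R3): 4.6208% + 6.688% = 11.3088%.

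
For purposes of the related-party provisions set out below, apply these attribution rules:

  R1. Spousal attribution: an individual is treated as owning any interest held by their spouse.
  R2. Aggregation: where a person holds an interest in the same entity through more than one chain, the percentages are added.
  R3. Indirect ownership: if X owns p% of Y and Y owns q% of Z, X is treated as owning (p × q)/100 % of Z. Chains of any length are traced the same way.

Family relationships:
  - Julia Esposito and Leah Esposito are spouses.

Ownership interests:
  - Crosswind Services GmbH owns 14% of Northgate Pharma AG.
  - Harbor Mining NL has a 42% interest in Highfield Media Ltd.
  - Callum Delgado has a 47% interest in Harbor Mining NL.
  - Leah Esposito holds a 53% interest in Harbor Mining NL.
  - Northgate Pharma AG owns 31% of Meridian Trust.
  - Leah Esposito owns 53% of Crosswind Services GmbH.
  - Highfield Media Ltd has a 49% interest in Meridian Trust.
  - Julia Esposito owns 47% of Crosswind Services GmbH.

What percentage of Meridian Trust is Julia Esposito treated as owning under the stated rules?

By spousal attribution (R1), Julia Esposito is treated as also owning Leah Esposito's interest in Crosswind Services GmbH, giving 47% + 53% = 100%.
By spousal attribution (R1), Julia Esposito is treated as owning Leah Esposito's 53% interest in Harbor Mining NL.
Chain via Crosswind Services GmbH → Northgate Pharma AG (R3): 100% × 14% × 31% = 4.34% of Meridian Trust.
Chain via Harbor Mining NL → Highfield Media Ltd (R3): 53% × 42% × 49% = 10.9074% of Meridian Trust.
Aggregating (R2): 4.34% + 10.9074% = 15.2474%.

15.2474%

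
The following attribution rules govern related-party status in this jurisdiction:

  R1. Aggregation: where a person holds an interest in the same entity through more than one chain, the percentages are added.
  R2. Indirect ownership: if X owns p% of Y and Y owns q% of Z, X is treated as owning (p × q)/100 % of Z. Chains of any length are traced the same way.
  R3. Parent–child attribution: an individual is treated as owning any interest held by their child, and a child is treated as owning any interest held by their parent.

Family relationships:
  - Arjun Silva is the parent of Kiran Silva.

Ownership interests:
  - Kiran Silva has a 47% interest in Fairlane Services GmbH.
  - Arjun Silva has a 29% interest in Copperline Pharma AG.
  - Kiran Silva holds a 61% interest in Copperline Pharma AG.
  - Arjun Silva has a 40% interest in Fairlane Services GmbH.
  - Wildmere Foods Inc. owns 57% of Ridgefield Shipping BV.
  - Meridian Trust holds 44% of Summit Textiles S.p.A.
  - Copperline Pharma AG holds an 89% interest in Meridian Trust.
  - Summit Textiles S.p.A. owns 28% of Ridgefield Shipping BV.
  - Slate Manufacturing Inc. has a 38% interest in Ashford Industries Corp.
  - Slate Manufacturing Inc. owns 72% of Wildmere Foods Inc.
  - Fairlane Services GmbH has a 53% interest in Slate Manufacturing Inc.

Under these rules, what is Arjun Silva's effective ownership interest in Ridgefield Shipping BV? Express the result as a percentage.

By parent–child attribution (R3), Arjun Silva is treated as also owning Kiran Silva's interest in Copperline Pharma AG, giving 29% + 61% = 90%.
By parent–child attribution (R3), Arjun Silva is treated as also owning Kiran Silva's interest in Fairlane Services GmbH, giving 40% + 47% = 87%.
Chain via Copperline Pharma AG → Meridian Trust → Summit Textiles S.p.A. (R2): 90% × 89% × 44% × 28% = 9.86832% of Ridgefield Shipping BV.
Chain via Fairlane Services GmbH → Slate Manufacturing Inc. → Wildmere Foods Inc. (R2): 87% × 53% × 72% × 57% = 18.923544% of Ridgefield Shipping BV.
Aggregating (R1): 9.86832% + 18.923544% = 28.791864%.

28.791864%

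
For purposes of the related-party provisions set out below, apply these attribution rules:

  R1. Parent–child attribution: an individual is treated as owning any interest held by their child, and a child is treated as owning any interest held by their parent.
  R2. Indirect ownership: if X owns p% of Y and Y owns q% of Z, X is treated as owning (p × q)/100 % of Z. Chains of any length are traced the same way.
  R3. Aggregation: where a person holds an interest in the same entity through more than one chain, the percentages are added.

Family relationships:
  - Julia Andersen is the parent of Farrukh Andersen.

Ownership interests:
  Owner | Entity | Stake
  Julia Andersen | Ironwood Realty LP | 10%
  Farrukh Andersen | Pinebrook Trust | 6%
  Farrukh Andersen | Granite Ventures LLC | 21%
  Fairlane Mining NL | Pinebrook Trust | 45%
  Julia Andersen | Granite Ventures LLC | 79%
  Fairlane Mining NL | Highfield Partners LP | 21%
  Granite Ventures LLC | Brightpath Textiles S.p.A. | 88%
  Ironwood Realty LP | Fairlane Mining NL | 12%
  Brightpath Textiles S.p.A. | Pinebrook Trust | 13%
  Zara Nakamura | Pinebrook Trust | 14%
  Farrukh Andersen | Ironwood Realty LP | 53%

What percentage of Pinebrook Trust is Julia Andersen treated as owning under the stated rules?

20.842%

By parent–child attribution (R1), Julia Andersen is treated as also owning Farrukh Andersen's interest in Ironwood Realty LP, giving 10% + 53% = 63%.
By parent–child attribution (R1), Julia Andersen is treated as also owning Farrukh Andersen's interest in Granite Ventures LLC, giving 79% + 21% = 100%.
By parent–child attribution (R1), Julia Andersen is treated as owning Farrukh Andersen's 6% interest in Pinebrook Trust.
Chain via Ironwood Realty LP → Fairlane Mining NL (R2): 63% × 12% × 45% = 3.402% of Pinebrook Trust.
Chain via Granite Ventures LLC → Brightpath Textiles S.p.A. (R2): 100% × 88% × 13% = 11.44% of Pinebrook Trust.
Direct interest in Pinebrook Trust: 6%.
Aggregating (R3): 3.402% + 11.44% + 6% = 20.842%.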